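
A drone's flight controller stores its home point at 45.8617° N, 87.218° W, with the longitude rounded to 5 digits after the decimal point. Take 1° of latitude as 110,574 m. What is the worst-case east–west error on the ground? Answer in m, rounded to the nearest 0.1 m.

0.4 m

Rounding to 5 decimal places leaves the longitude within ±5e-06° of the true value.
At latitude 45.8617° a degree of longitude spans 110574 m × cos 45.8617° = 110574 × 0.6964 ≈ 77002.9 m.
East–west error: 5e-06° × 77002.9 m/° ≈ 0.385015 m.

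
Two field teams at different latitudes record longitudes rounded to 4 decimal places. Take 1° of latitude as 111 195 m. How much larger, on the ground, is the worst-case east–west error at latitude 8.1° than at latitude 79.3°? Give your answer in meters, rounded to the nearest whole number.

Rounding to 4 decimal places leaves the longitude within ±5e-05° of the true value.
Error at 8.1° = 5e-05° × 111195 × cos 8.1° ≈ 5.5598 × 0.9900 = 5.5043 m.
At 79.3°: 5e-05° × 111195 × cos 79.3° = 5e-05 × 111195 × 0.1857 ≈ 1.0323 m.
So the lower-latitude error exceeds the higher by 5.5043 − 1.0323 = 4.472 m.

4 meters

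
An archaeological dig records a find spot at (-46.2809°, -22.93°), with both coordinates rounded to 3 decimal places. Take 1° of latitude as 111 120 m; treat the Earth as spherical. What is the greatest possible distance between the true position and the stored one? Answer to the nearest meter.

68 meters

Rounding to 3 decimal places leaves each coordinate within ±0.0005° of the true value.
N–S: 0.0005° × 111120 m/° = 55.56 m.
East–west component at 46.2809°: 0.0005° × 111120 × cos 46.2809° ≈ 0.0005 × 76797.6 ≈ 38.3988 m.
Combining orthogonally: (55.56² + 38.3988²)^½ ≈ 67.538 m.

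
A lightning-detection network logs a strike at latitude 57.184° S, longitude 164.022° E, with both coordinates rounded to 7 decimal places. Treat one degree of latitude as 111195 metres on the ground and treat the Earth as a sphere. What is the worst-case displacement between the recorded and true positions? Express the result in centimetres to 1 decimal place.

0.6 centimetres

Rounding to 7 decimal places leaves each coordinate within ±5e-08° of the true value.
N–S: 5e-08° × 111195 m/° = 0.00555975 m.
Longitude error → 5e-08 × 111195 × cos 57.184° = 5e-08 × 111195 × 0.5419 ≈ 0.00301307 m.
Worst case both components are at the extreme and orthogonal: √(0.00555975² + 0.00301307²) ≈ 0.00632372 m.
That is 0.00632372 m = 0.63237 cm.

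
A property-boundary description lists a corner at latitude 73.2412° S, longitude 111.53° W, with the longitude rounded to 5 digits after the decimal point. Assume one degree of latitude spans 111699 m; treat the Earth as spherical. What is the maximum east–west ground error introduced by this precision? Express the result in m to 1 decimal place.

Rounding to 5 decimal places leaves the longitude within ±5e-06° of the true value.
At latitude 73.2412° a degree of longitude spans 111699 m × cos 73.2412° = 111699 × 0.2883 ≈ 32207.7 m.
Maximum E–W displacement: 5e-06 × 32207.7 = 0.161038 m.

0.2 m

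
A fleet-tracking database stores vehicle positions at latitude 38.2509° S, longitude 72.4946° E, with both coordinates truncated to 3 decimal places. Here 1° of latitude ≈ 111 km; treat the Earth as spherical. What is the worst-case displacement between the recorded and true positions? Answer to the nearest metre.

Truncating at 3 decimal places can drop up to a full unit in the last place, so each coordinate may be off by as much as 0.001°.
N–S: 0.001° × 111000 m/° = 111 m.
E–W at 38.2509°: 0.001° × 111000 × cos 38.2509° = 0.001 × 111000 × 0.7853 ≈ 87.1691 m.
Worst case both components are at the extreme and orthogonal: √(111² + 87.1691²) ≈ 141.136 m.

141 metres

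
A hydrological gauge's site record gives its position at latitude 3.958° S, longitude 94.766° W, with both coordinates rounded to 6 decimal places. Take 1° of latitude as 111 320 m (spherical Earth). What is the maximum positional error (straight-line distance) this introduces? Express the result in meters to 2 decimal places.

0.08 meters

Rounding to 6 decimal places leaves each coordinate within ±5e-07° of the true value.
N–S: 5e-07° × 111320 m/° = 0.05566 m.
Longitude error → 5e-07 × 111320 × cos 3.958° = 5e-07 × 111320 × 0.9976 ≈ 0.0555272 m.
Combining orthogonally: (0.05566² + 0.0555272²)^½ ≈ 0.0786213 m.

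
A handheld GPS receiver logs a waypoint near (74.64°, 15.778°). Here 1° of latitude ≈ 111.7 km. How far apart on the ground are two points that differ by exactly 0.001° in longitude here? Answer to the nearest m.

At 74.64° a degree of longitude is 111700 × cos 74.64° ≈ 29587.4 m, so 0.001° corresponds to 29.5874 m.

30 m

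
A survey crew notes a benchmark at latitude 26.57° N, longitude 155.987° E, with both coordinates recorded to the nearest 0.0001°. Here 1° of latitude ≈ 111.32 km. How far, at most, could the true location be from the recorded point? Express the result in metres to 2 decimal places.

Rounding to 4 decimal places leaves each coordinate within ±5e-05° of the true value.
N–S: 5e-05° × 111320 m/° = 5.566 m.
Longitude error → 5e-05 × 111320 × cos 26.57° = 5e-05 × 111320 × 0.8944 ≈ 4.97817 m.
The two errors are perpendicular, so the maximum displacement is √(5.566² + 4.97817²) ≈ 7.46743 m.

7.47 metres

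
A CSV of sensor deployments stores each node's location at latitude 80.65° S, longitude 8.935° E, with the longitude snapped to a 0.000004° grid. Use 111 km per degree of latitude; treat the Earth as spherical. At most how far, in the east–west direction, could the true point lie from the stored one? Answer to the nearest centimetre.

With a 0.000004° grid the true value lies within half a step, ±0.000004°/2 = ±2e-06°, of the stored one.
Parallels shrink by cos φ, so at 80.65° a degree of longitude is 111000 × 0.1625 ≈ 18033.6 m.
So at most 2e-06° × 18033.6 ≈ 0.0360672 m east–west.
That is 0.0360672 m = 3.6067 cm.

4 centimetres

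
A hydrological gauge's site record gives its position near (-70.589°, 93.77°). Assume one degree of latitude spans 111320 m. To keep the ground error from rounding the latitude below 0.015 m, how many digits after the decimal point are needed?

One degree of latitude covers 111320 m.
Rounding to N decimal places gives at most 0.5 × 10⁻ᴺ degrees of error, i.e. 0.5 × 10⁻ᴺ × 111320 m.
Setting 55660 × 10⁻ᴺ ≤ 0.015 gives 10ᴺ ≥ 3.711e+06, i.e. N ≥ 6.57.
N = 6 would give 0.0557 m (too coarse); N = 7 gives 0.00557 m ≤ 0.015 m.

7 decimal places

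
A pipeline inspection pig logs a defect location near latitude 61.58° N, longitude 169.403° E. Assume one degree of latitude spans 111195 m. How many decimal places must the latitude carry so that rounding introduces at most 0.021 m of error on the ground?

7 decimal places

One degree of latitude covers 111195 m.
N decimal places → at most half a unit in the last place, 0.5 × 10⁻ᴺ° = 111195/2 × 10⁻ᴺ m.
Need 0.5 × 111195 × 10⁻ᴺ ≤ 0.021 → 10⁻ᴺ ≤ 3.777e-07, so N ≥ 6.42.
N = 6 would give 0.0556 m (too coarse); N = 7 gives 0.00556 m ≤ 0.021 m.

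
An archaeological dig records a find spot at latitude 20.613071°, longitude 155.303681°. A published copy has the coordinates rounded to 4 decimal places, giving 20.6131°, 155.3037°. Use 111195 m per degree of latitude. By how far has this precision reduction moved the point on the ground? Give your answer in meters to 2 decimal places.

Δlat = 20.613071 − 20.6131 = -0.000029°; Δlon = 155.303681 − 155.3037 = -0.000019°.
N–S: -0.000029° × 111195 m/° = -3.22465 m.
East–west at this latitude: -0.000019° × 111195 × cos 20.6131° ≈ -0.000019 × 104076 = -1.97745 m.
Combined displacement = (3.22465² + 1.97745²)^½ ≈ 3.78268 m.

3.78 meters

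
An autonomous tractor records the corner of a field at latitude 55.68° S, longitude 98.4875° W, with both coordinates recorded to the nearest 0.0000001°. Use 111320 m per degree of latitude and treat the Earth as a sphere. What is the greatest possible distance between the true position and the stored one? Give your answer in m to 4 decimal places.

0.0064 m

Rounding to 7 decimal places leaves each coordinate within ±5e-08° of the true value.
Latitude error → 5e-08 × 111320 = 0.005566 m along the meridian.
East–west component at 55.68°: 5e-08° × 111320 × cos 55.68° ≈ 5e-08 × 62763.8 ≈ 0.00313819 m.
Combining orthogonally: (0.005566² + 0.00313819²)^½ ≈ 0.00638973 m.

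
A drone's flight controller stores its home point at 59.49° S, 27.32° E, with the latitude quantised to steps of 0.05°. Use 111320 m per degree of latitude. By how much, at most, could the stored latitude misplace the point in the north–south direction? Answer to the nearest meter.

With a 0.05° grid the true value lies within half a step, ±0.05°/2 = ±0.025°, of the stored one.
North–south distance: 0.025° × 111320 m/° = 2783 m.

2783 meters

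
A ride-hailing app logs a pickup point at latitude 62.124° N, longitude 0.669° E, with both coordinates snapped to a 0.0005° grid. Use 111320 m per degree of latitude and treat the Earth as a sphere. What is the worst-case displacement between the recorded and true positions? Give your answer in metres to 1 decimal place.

30.7 metres

With a 0.0005° grid the true value lies within half a step, ±0.0005°/2 = ±0.00025°, of the stored one.
North–south component: 0.00025° × 111320 = 27.83 m.
Longitude error → 0.00025 × 111320 × cos 62.124° = 0.00025 × 111320 × 0.4676 ≈ 13.0122 m.
Combining orthogonally: (27.83² + 13.0122²)^½ ≈ 30.7217 m.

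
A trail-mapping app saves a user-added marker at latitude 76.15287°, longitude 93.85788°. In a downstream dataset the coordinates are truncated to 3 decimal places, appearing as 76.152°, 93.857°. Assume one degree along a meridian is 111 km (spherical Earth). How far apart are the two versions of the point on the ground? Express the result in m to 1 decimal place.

99.4 m

The latitude changed by +0.00087° and the longitude by +0.00088°.
N–S: 0.00087° × 111000 m/° = 96.57 m.
E–W at 76.152°: 0.00088° × 111000 × cos 76.152° = 0.00088 × 111000 × 0.2393 ≈ 23.3794 m.
Distance: √(96.57² + 23.3794²) ≈ 99.3598 m.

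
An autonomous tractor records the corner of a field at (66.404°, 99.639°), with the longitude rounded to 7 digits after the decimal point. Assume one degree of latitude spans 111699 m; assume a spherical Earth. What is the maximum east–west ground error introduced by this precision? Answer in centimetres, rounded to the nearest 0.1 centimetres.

0.2 centimetres

Rounding to 7 decimal places leaves the longitude within ±5e-08° of the true value.
One degree of longitude at 66.404° is 111699 × cos 66.404° ≈ 111699 × 0.4003 = 44711.4 m.
East–west error: 5e-08° × 44711.4 m/° ≈ 0.00223557 m.
That is 0.00223557 m = 0.22356 cm.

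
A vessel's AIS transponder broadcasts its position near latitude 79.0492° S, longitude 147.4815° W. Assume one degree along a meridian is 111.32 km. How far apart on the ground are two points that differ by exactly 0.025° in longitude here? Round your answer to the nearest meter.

0.025° of longitude at 79.0492° is 0.025 × 111320 × cos 79.0492° ≈ 0.025 × 21147 = 528.675 m.

529 meters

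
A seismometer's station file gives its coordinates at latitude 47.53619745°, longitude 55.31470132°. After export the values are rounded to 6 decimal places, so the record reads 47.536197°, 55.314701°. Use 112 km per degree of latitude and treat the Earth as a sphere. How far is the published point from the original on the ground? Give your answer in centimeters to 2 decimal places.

5.59 centimeters

The latitude changed by +0.00000045° and the longitude by +0.00000032°.
North–south shift: 0.00000045 × 112000 = 0.0504 m.
East–west at this latitude: 0.00000032° × 112000 × cos 47.5362° ≈ 0.00000032 × 75613.9 = 0.0241965 m.
Hypotenuse of the two orthogonal shifts: √(0.0504² + 0.0241965²) = 0.0559073 m.
That is 0.0559073 m = 5.5907 cm.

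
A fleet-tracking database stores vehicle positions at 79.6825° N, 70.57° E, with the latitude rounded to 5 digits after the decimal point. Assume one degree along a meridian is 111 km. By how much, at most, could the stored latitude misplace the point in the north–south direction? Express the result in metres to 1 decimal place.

Rounding to 5 decimal places leaves the latitude within ±5e-06° of the true value.
So the N–S error is at most 5e-06 × 111000 = 0.555 m.

0.6 metres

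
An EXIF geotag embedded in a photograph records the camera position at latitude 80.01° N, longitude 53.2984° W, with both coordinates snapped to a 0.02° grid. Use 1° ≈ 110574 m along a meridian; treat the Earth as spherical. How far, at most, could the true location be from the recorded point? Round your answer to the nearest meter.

1122 meters

With a 0.02° grid the true value lies within half a step, ±0.02°/2 = ±0.01°, of the stored one.
North–south component: 0.01° × 110574 = 1105.74 m.
East–west component at 80.01°: 0.01° × 110574 × cos 80.01° ≈ 0.01 × 19182 ≈ 191.82 m.
Combining orthogonally: (1105.74² + 191.82²)^½ ≈ 1122.25 m.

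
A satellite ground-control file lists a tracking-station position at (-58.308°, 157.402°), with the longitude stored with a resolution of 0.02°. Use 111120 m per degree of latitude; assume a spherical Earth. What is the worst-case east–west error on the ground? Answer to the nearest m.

With a 0.02° grid the true value lies within half a step, ±0.02°/2 = ±0.01°, of the stored one.
At latitude 58.308° a degree of longitude spans 111120 m × cos 58.308° = 111120 × 0.5254 ≈ 58377.2 m.
Maximum E–W displacement: 0.01 × 58377.2 = 583.772 m.

584 m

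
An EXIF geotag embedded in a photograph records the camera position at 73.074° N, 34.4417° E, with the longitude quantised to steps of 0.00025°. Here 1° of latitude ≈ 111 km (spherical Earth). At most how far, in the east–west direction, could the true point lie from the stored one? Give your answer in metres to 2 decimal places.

4.04 metres

With a 0.00025° grid the true value lies within half a step, ±0.00025°/2 = ±0.000125°, of the stored one.
One degree of longitude at 73.074° is 111000 × cos 73.074° ≈ 111000 × 0.2911 = 32316.1 m.
Maximum E–W displacement: 0.000125 × 32316.1 = 4.03952 m.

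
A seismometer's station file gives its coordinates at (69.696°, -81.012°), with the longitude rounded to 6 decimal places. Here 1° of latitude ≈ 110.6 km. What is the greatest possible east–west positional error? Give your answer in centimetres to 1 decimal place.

Rounding to 6 decimal places leaves the longitude within ±5e-07° of the true value.
One degree of longitude at 69.696° is 110600 × cos 69.696° ≈ 110600 × 0.3470 = 38378.3 m.
So at most 5e-07° × 38378.3 ≈ 0.0191892 m east–west.
That is 0.0191892 m = 1.9189 cm.

1.9 centimetres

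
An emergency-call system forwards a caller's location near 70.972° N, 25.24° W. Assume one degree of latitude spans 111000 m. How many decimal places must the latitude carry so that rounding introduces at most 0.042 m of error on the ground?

7 decimal places

One degree of latitude covers 111000 m.
With N decimal places the half-ulp bound is 0.5·10⁻ᴺ°, or 0.5·10⁻ᴺ × 111000 m on the ground.
Setting 55500 × 10⁻ᴺ ≤ 0.042 gives 10ᴺ ≥ 1.321e+06, i.e. N ≥ 6.12.
So 7 decimal places suffice (0.00555 m); 6 would allow up to 0.0555 m.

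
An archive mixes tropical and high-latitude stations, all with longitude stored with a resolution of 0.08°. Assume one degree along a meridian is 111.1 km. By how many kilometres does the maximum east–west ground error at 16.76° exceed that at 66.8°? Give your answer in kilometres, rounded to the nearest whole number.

With a 0.08° grid the true value lies within half a step, ±0.08°/2 = ±0.04°, of the stored one.
Error at 16.76° = 0.04° × 111100 × cos 16.76° ≈ 4444 × 0.9575 = 4255.2 m.
At 66.8°: 0.04° × 111100 × cos 66.8° = 0.04 × 111100 × 0.3939 ≈ 1750.7 m.
So the lower-latitude error exceeds the higher by 4255.2 − 1750.7 = 2504.5 m.
That is 2504.55 m = 2.5045 km.

3 kilometres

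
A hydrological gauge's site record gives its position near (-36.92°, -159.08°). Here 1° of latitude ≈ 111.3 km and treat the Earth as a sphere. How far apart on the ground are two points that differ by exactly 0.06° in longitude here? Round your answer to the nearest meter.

One degree of longitude here spans 111300 × cos 36.92° = 111300 × 0.7995 ≈ 88981.6 m; 0.06° of that is 5338.89 m.

5339 meters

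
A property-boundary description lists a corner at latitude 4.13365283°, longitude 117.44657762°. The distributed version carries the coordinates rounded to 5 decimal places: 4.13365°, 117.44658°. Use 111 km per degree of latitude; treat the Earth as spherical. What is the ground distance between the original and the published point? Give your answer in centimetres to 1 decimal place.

41.0 centimetres

Δlat = 4.13365283 − 4.13365 = +0.00000283°; Δlon = 117.44657762 − 117.44658 = -0.00000238°.
North–south shift: 0.00000283 × 111000 = 0.31413 m.
E–W at 4.13365°: -0.00000238° × 111000 × cos 4.13365° = -0.00000238 × 111000 × 0.9974 ≈ -0.263493 m.
Combined displacement = (0.31413² + 0.263493²)^½ ≈ 0.410007 m.
That is 0.410007 m = 41.001 cm.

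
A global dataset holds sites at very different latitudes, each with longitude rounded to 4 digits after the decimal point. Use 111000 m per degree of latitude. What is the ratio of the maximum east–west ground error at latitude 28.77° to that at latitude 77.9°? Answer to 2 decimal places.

Rounding to 4 decimal places leaves the longitude within ±5e-05° of the true value.
At 28.77°: 5e-05° × 111000 × cos 28.77° = 5e-05 × 111000 × 0.8766 ≈ 4.8649 m.
Error at 77.9° = 5e-05° × 111000 × cos 77.9° ≈ 5.55 × 0.2096 = 1.1634 m.
Ratio: 4.8649 / 1.1634 = cos 28.77° / cos 77.9° ≈ 4.1817.

4.18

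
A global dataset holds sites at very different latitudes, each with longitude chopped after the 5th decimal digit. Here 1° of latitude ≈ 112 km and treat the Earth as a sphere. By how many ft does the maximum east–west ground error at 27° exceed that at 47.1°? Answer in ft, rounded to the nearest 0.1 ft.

0.8 ft

Truncating at 5 decimal places can drop up to a full unit in the last place, so the longitude may be off by as much as 1e-05°.
At 27°: 1e-05° × 112000 × cos 27° = 1e-05 × 112000 × 0.8910 ≈ 0.99793 m.
At 47.1°: 1e-05° × 112000 × cos 47.1° = 1e-05 × 112000 × 0.6807 ≈ 0.76241 m.
So the lower-latitude error exceeds the higher by 0.99793 − 0.76241 = 0.23552 m.
Converting: 0.23552 m × 3.2808 ft/m ≈ 0.7727 ft.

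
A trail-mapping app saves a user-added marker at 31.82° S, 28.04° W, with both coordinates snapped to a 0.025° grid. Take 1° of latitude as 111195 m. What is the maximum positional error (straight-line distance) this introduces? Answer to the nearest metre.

With a 0.025° grid the true value lies within half a step, ±0.025°/2 = ±0.0125°, of the stored one.
North–south component: 0.0125° × 111195 = 1389.94 m.
East–west component at 31.82°: 0.0125° × 111195 × cos 31.82° ≈ 0.0125 × 94483.4 ≈ 1181.04 m.
Combining orthogonally: (1389.94² + 1181.04²)^½ ≈ 1823.95 m.

1824 metres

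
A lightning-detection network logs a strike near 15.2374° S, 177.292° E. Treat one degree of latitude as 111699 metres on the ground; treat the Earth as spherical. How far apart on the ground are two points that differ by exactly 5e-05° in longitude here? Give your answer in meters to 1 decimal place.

At 15.2374° a degree of longitude is 111699 × cos 15.2374° ≈ 107772 m, so 5e-05° corresponds to 5.38861 m.

5.4 meters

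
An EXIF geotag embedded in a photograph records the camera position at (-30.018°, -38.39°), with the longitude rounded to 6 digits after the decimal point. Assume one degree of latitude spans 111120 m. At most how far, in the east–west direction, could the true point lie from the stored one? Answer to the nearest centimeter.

Rounding to 6 decimal places leaves the longitude within ±5e-07° of the true value.
Parallels shrink by cos φ, so at 30.018° a degree of longitude is 111120 × 0.8659 ≈ 96215.3 m.
So at most 5e-07° × 96215.3 ≈ 0.0481076 m east–west.
That is 0.0481076 m = 4.8108 cm.

5 centimeters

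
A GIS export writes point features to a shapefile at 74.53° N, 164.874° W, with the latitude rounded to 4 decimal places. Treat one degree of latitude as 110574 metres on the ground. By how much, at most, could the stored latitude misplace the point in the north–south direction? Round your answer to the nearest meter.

6 meters

Rounding to 4 decimal places leaves the latitude within ±5e-05° of the true value.
So the N–S error is at most 5e-05 × 110574 = 5.5287 m.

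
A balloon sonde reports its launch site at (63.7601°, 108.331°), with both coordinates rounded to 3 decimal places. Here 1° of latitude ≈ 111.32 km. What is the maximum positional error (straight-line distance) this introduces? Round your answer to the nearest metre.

Rounding to 3 decimal places leaves each coordinate within ±0.0005° of the true value.
N–S: 0.0005° × 111320 m/° = 55.66 m.
E–W at 63.7601°: 0.0005° × 111320 × cos 63.7601° = 0.0005 × 111320 × 0.4421 ≈ 24.609 m.
Combining orthogonally: (55.66² + 24.609²)^½ ≈ 60.8575 m.

61 metres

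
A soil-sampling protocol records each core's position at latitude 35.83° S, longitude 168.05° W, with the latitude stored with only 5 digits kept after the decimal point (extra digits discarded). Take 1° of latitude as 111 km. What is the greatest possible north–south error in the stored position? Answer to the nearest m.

Truncating at 5 decimal places can drop up to a full unit in the last place, so the latitude may be off by as much as 1e-05°.
So the N–S error is at most 1e-05 × 111000 = 1.11 m.

1 m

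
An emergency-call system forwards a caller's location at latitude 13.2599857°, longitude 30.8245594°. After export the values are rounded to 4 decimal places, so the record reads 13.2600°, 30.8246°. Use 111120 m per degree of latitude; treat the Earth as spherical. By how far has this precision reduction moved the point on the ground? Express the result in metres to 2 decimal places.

4.67 metres

Δlat = 13.2599857 − 13.2600 = -0.0000143°; Δlon = 30.8245594 − 30.8246 = -0.0000406°.
North–south shift: -0.0000143 × 111120 = -1.58902 m.
East–west at this latitude: -0.0000406° × 111120 × cos 13.26° ≈ -0.0000406 × 108157 = -4.39119 m.
Hypotenuse of the two orthogonal shifts: √(1.58902² + 4.39119²) = 4.66985 m.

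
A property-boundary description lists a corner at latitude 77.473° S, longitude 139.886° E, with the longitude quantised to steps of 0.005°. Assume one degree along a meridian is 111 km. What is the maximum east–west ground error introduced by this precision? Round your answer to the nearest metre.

60 metres

With a 0.005° grid the true value lies within half a step, ±0.005°/2 = ±0.0025°, of the stored one.
One degree of longitude at 77.473° is 111000 × cos 77.473° ≈ 111000 × 0.2169 = 24075.9 m.
East–west error: 0.0025° × 24075.9 m/° ≈ 60.1897 m.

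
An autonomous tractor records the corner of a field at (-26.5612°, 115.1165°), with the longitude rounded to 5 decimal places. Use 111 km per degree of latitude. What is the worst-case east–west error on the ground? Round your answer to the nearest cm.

50 cm

Rounding to 5 decimal places leaves the longitude within ±5e-06° of the true value.
One degree of longitude at 26.5612° is 111000 × cos 26.5612° ≈ 111000 × 0.8945 = 99284.8 m.
Maximum E–W displacement: 5e-06 × 99284.8 = 0.496424 m.
That is 0.496424 m = 49.642 cm.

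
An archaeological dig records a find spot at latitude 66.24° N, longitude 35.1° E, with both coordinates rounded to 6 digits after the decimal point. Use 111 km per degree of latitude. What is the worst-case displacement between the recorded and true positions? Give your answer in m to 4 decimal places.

Rounding to 6 decimal places leaves each coordinate within ±5e-07° of the true value.
North–south component: 5e-07° × 111000 = 0.0555 m.
E–W at 66.24°: 5e-07° × 111000 × cos 66.24° = 5e-07 × 111000 × 0.4029 ≈ 0.0223613 m.
Combining orthogonally: (0.0555² + 0.0223613²)^½ ≈ 0.0598354 m.

0.0598 m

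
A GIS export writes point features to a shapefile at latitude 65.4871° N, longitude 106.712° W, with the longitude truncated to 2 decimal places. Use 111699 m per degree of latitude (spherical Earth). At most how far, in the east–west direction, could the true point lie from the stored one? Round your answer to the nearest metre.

463 metres

Truncating at 2 decimal places can drop up to a full unit in the last place, so the longitude may be off by as much as 0.01°.
Parallels shrink by cos φ, so at 65.4871° a degree of longitude is 111699 × 0.4149 ≈ 46343.7 m.
East–west error: 0.01° × 46343.7 m/° ≈ 463.437 m.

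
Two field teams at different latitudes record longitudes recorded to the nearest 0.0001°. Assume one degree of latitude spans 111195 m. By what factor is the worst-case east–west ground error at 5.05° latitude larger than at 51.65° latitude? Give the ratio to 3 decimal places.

Rounding to 4 decimal places leaves the longitude within ±5e-05° of the true value.
At 5.05°: 5e-05° × 111195 × cos 5.05° = 5e-05 × 111195 × 0.9961 ≈ 5.5382 m.
At 51.65°: 5e-05° × 111195 × cos 51.65° = 5e-05 × 111195 × 0.6205 ≈ 3.4496 m.
The ratio reduces to cos 5.05° / cos 51.65° = 0.9961/0.6205 ≈ 1.6054.

1.605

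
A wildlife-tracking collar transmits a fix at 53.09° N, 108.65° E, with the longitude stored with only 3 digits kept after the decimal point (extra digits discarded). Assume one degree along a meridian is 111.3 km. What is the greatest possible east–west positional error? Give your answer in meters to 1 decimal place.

66.8 meters

Truncating at 3 decimal places can drop up to a full unit in the last place, so the longitude may be off by as much as 0.001°.
Parallels shrink by cos φ, so at 53.09° a degree of longitude is 111300 × 0.6006 ≈ 66842.3 m.
Maximum E–W displacement: 0.001 × 66842.3 = 66.8423 m.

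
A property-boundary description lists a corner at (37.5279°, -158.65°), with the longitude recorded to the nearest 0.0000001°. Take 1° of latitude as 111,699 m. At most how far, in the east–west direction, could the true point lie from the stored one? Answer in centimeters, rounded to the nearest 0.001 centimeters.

0.443 centimeters

Rounding to 7 decimal places leaves the longitude within ±5e-08° of the true value.
Parallels shrink by cos φ, so at 37.5279° a degree of longitude is 111699 × 0.7931 ≈ 88583.7 m.
East–west error: 5e-08° × 88583.7 m/° ≈ 0.00442918 m.
That is 0.00442918 m = 0.44292 cm.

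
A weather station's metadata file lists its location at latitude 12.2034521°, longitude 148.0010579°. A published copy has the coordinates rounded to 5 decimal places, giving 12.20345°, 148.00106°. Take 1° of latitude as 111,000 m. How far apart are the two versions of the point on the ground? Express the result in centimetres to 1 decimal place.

32.6 centimetres

Δlat = 12.2034521 − 12.20345 = +0.0000021°; Δlon = 148.0010579 − 148.00106 = -0.0000021°.
North–south shift: 0.0000021 × 111000 = 0.2331 m.
East–west at this latitude: -0.0000021° × 111000 × cos 12.2035° ≈ -0.0000021 × 108492 = -0.227833 m.
Distance: √(0.2331² + 0.227833²) ≈ 0.32595 m.
That is 0.32595 m = 32.595 cm.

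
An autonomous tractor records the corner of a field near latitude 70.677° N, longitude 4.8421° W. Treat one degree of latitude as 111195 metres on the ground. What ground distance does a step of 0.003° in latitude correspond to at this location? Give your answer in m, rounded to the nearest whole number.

334 m

Along a meridian 0.003° is 0.003 × 111195 = 333.585 m.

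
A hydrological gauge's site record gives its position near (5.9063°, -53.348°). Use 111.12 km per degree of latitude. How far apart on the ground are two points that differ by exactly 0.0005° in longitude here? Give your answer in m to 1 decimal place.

One degree of longitude here spans 111120 × cos 5.9063° = 111120 × 0.9947 ≈ 110530 m; 0.0005° of that is 55.2651 m.

55.3 m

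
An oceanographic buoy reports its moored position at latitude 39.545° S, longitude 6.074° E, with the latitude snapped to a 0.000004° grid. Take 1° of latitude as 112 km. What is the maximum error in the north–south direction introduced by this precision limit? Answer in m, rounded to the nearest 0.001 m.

0.224 m

With a 0.000004° grid the true value lies within half a step, ±0.000004°/2 = ±2e-06°, of the stored one.
So the N–S error is at most 2e-06 × 112000 = 0.224 m.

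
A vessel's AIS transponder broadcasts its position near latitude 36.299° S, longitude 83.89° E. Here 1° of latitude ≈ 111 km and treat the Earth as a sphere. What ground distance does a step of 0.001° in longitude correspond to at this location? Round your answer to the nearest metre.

0.001° of longitude at 36.299° is 0.001 × 111000 × cos 36.299° ≈ 0.001 × 89459.2 = 89.4592 m.

89 metres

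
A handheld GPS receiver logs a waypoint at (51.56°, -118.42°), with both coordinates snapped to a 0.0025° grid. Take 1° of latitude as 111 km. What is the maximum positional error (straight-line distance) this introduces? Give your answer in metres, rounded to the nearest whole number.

With a 0.0025° grid the true value lies within half a step, ±0.0025°/2 = ±0.00125°, of the stored one.
Latitude error → 0.00125 × 111000 = 138.75 m along the meridian.
E–W at 51.56°: 0.00125° × 111000 × cos 51.56° = 0.00125 × 111000 × 0.6217 ≈ 86.2601 m.
The two errors are perpendicular, so the maximum displacement is √(138.75² + 86.2601²) ≈ 163.378 m.

163 metres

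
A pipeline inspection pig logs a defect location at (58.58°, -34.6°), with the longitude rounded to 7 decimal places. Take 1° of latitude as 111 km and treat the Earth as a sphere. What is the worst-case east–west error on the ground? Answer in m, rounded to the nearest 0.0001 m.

0.0029 m

Rounding to 7 decimal places leaves the longitude within ±5e-08° of the true value.
At latitude 58.58° a degree of longitude spans 111000 m × cos 58.58° = 111000 × 0.5213 ≈ 57865.1 m.
East–west error: 5e-08° × 57865.1 m/° ≈ 0.00289326 m.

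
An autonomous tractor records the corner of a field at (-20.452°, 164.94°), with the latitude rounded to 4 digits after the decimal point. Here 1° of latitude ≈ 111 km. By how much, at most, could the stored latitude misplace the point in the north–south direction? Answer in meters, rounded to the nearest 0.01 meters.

5.55 meters

Rounding to 4 decimal places leaves the latitude within ±5e-05° of the true value.
North–south distance: 5e-05° × 111000 m/° = 5.55 m.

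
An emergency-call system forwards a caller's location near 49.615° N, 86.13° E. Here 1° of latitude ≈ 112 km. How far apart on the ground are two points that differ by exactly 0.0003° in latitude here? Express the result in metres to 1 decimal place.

33.6 metres

Along a meridian 0.0003° is 0.0003 × 112000 = 33.6 m.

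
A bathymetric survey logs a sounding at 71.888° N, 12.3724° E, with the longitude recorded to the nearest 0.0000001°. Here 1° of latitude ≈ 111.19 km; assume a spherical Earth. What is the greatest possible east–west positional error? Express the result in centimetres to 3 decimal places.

Rounding to 7 decimal places leaves the longitude within ±5e-08° of the true value.
At latitude 71.888° a degree of longitude spans 111190 m × cos 71.888° = 111190 × 0.3109 ≈ 34566.2 m.
East–west error: 5e-08° × 34566.2 m/° ≈ 0.00172831 m.
That is 0.00172831 m = 0.17283 cm.

0.173 centimetres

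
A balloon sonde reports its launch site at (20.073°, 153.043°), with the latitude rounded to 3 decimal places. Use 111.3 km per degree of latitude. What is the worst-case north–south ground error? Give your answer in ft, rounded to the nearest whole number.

183 ft

Rounding to 3 decimal places leaves the latitude within ±0.0005° of the true value.
So the N–S error is at most 0.0005 × 111300 = 55.65 m.
Converting: 55.65 m × 3.2808 ft/m ≈ 182.58 ft.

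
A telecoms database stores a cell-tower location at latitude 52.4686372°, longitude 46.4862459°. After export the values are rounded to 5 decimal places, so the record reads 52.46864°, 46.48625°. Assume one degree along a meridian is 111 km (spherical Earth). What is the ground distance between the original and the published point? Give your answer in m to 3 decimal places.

0.416 m

The latitude changed by -0.0000028° and the longitude by -0.0000041°.
N–S: -0.0000028° × 111000 m/° = -0.3108 m.
E–W at 52.4686°: -0.0000041° × 111000 × cos 52.4686° = -0.0000041 × 111000 × 0.6092 ≈ -0.277245 m.
Distance: √(0.3108² + 0.277245²) ≈ 0.416487 m.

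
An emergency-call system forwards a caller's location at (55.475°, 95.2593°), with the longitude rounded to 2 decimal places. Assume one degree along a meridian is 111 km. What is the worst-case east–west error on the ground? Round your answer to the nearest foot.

Rounding to 2 decimal places leaves the longitude within ±0.005° of the true value.
At latitude 55.475° a degree of longitude spans 111000 m × cos 55.475° = 111000 × 0.5668 ≈ 62911 m.
So at most 0.005° × 62911 ≈ 314.555 m east–west.
Converting: 314.555 m × 3.2808 ft/m ≈ 1032 ft.

1032 feet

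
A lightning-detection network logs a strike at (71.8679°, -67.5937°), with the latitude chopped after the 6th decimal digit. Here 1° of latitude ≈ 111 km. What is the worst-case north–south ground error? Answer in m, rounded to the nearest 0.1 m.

0.1 m

Truncating at 6 decimal places can drop up to a full unit in the last place, so the latitude may be off by as much as 1e-06°.
So the N–S error is at most 1e-06 × 111000 = 0.111 m.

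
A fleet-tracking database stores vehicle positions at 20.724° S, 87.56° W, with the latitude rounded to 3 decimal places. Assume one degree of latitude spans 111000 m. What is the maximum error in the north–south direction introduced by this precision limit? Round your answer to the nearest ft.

Rounding to 3 decimal places leaves the latitude within ±0.0005° of the true value.
North–south distance: 0.0005° × 111000 m/° = 55.5 m.
In feet: 55.5 m ÷ 0.3048 ≈ 182.09 ft.

182 ft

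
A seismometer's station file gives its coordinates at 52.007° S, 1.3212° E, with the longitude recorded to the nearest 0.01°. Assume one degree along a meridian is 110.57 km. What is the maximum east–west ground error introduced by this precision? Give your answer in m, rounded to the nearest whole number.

Rounding to 2 decimal places leaves the longitude within ±0.005° of the true value.
One degree of longitude at 52.007° is 110570 × cos 52.007° ≈ 110570 × 0.6156 = 68063 m.
So at most 0.005° × 68063 ≈ 340.315 m east–west.

340 m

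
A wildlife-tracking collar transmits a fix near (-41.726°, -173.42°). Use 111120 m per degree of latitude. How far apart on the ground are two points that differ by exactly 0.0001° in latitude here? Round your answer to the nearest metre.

0.0001° × 111120 m/° = 11.112 m.

11 metres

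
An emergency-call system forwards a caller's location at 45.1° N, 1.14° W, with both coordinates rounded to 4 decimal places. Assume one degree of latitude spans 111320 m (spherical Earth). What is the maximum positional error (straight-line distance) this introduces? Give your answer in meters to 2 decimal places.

Rounding to 4 decimal places leaves each coordinate within ±5e-05° of the true value.
Latitude error → 5e-05 × 111320 = 5.566 m along the meridian.
Longitude error → 5e-05 × 111320 × cos 45.1° = 5e-05 × 111320 × 0.7059 ≈ 3.92888 m.
Worst case both components are at the extreme and orthogonal: √(5.566² + 3.92888²) ≈ 6.81296 m.

6.81 meters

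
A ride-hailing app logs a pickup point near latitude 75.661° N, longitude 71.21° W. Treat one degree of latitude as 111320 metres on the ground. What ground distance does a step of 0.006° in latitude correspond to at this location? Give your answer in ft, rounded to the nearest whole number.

0.006° × 111320 m/° = 667.92 m.
In feet: 667.92 m ÷ 0.3048 ≈ 2191.3 ft.

2191 ft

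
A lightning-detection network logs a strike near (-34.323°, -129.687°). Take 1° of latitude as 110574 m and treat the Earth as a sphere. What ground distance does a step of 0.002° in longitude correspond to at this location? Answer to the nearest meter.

183 meters

0.002° of longitude at 34.323° is 0.002 × 110574 × cos 34.323° ≈ 0.002 × 91320 = 182.64 m.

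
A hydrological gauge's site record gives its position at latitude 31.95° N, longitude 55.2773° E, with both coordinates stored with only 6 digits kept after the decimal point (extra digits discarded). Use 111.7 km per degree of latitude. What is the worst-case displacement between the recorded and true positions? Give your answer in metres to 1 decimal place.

0.1 metres

Truncating at 6 decimal places can drop up to a full unit in the last place, so each coordinate may be off by as much as 1e-06°.
North–south component: 1e-06° × 111700 = 0.1117 m.
Longitude error → 1e-06 × 111700 × cos 31.95° = 1e-06 × 111700 × 0.8485 ≈ 0.0947786 m.
Combining orthogonally: (0.1117² + 0.0947786²)^½ ≈ 0.146492 m.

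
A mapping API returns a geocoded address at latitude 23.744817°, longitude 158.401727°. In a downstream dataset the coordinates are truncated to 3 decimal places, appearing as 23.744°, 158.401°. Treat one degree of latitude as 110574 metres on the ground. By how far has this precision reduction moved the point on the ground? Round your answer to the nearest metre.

Δlat = 23.744817 − 23.744 = +0.000817°; Δlon = 158.401727 − 158.401 = +0.000727°.
N–S: 0.000817° × 110574 m/° = 90.339 m.
E–W at 23.744°: 0.000727° × 110574 × cos 23.744° = 0.000727 × 110574 × 0.9154 ≈ 73.5828 m.
Hypotenuse of the two orthogonal shifts: √(90.339² + 73.5828²) = 116.514 m.

117 metres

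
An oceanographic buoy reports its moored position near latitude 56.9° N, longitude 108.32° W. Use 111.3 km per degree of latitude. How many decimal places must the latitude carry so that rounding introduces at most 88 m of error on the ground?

One degree of latitude covers 111300 m.
N decimal places → at most half a unit in the last place, 0.5 × 10⁻ᴺ° = 111300/2 × 10⁻ᴺ m.
Setting 55650 × 10⁻ᴺ ≤ 88 gives 10ᴺ ≥ 632.4, i.e. N ≥ 2.80.
N = 2 would give 556 m (too coarse); N = 3 gives 55.6 m ≤ 88 m.

3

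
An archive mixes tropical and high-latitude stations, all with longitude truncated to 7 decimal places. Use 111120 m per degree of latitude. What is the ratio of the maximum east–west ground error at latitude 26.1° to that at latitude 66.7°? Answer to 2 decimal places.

Truncating at 7 decimal places can drop up to a full unit in the last place, so the longitude may be off by as much as 1e-07°.
At 26.1°: 1e-07° × 111120 × cos 26.1° = 1e-07 × 111120 × 0.8980 ≈ 0.0099789 m.
At 66.7°: 1e-07° × 111120 × cos 66.7° = 1e-07 × 111120 × 0.3955 ≈ 0.0043953 m.
The ratio reduces to cos 26.1° / cos 66.7° = 0.8980/0.3955 ≈ 2.2704.

2.27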